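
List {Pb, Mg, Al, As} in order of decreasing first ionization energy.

As > Mg > Pb > Al

Mg is in period 3, group 2; Al is in period 3, group 13; As is in period 4, group 15; Pb is in period 6, group 14.
Across a period the outer electron is held more tightly (higher IE₁); down a group it sits in a higher shell, more shielded, and comes off more easily.
Here both period and group differ, so the two effects have to be weighed against each other.
Pb > Al: the two effects oppose for this pair; the across-period effect wins (716 vs 578 kJ/mol).
Mg > Pb: period and group pull opposite ways; the down-group shift dominates (738 vs 716 kJ/mol).
As > Mg: the two effects oppose for this pair; the across-period effect wins (947 vs 738 kJ/mol).
Note the exception: Mg has a higher first ionization energy than Al, contrary to the simple trend — Al's single 3p electron is easier to remove than one from Mg's filled 3s².
Approximate values (kJ/mol): Mg 738, Al 578, As 947, Pb 716.
So from highest to lowest: As > Mg > Pb > Al.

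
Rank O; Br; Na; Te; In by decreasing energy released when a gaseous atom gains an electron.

Br > Te > O > Na > In

O is in period 2, group 16; Na is in period 3, group 1; Br is in period 4, group 17; In is in period 5, group 13; Te is in period 5, group 16.
Atoms with high Z_eff and room in the valence shell (especially the halogens) have the most exothermic electron affinities.
Neither a single period nor a single group — weigh both effects.
Na > In: period and group pull opposite ways; the down-group shift dominates (53 vs 29 kJ/mol).
O > Na: relative to Na, both the across-period and down-group shifts push O's electron affinity up.
Te > O: this pair runs against the simple trend — see the exception note.
Br > Te: relative to Te, both the across-period and down-group shifts push Br's electron affinity up.
Note the exception: Te has a higher electron affinity than O, contrary to the simple trend — O's compact 2p subshell gives strong electron–electron repulsion on the added electron.
For reference (kJ/mol): O 141, Na 53, Br 325, In 29, Te 190.
So from highest to lowest: Br > Te > O > Na > In.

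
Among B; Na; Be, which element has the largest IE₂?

Na

IE_2 is the cost of taking one more electron from the +1 cation: B⁺ still has 2 valence electrons; Na⁺ is the bare [Ne] core; Be⁺ still has 1 valence electron.
Core electrons are held far more tightly than valence electrons, so Na tops the IE_2 order.
Valence configurations: B⁺ [He]2s², Be⁺ [He]2s¹.
Tabulated IE_2 (kJ/mol): B 2427, Na 4562, Be 1757.
So the second ionization energies run Be < B < Na.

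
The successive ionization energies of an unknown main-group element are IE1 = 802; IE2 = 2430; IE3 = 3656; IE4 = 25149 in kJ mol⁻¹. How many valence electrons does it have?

3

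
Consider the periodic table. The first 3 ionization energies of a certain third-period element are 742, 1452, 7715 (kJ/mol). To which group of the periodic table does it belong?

Group 2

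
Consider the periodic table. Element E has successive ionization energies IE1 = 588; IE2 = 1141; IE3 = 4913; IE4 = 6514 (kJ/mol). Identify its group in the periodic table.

Group 2

Look for the largest jump between consecutive ionization energies: IE3/IE2 ≈ 4.3, far larger than any earlier ratio.
That jump marks the point where a core electron is being removed. So the atom has 2 valence electrons.
A main-group element with 2 valence electrons is in group 2.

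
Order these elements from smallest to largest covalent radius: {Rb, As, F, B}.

B is in period 2, group 13; F is in period 2, group 17; As is in period 4, group 15; Rb is in period 5, group 1.
Across a period the added protons contract the valence shell; down a group each new principal shell makes the atom larger.
Here both period and group differ, so the two effects have to be weighed against each other.
B > F: B lies to the left of F in period 2, so the across-period effect alone puts B larger.
As > B: period and group pull opposite ways; the down-group shift dominates (121 vs 85 pm).
Rb > As: relative to As, both the across-period and down-group shifts push Rb's atomic radius up.
For reference (pm): B 85, F 64, As 121, Rb 210.
So from smallest to largest: F < B < As < Rb.

F, B, As, Rb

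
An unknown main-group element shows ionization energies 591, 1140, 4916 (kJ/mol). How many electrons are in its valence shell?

2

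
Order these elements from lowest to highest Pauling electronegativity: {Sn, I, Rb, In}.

Rb < In < Sn < I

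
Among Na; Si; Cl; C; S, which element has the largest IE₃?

Na

IE_3 is the cost of taking one more electron from the +2 cation: Na²⁺ is already 1 electron into the core; Si²⁺ still has 2 valence electrons; Cl²⁺ still has 5 valence electrons; C²⁺ still has 2 valence electrons; S²⁺ still has 4 valence electrons.
Breaking into a closed-shell core is much more expensive than removing a leftover valence electron — Na has the largest IE_3 here.
Valence configurations: Si²⁺ [Ne]3s², Cl²⁺ [Ne]3s²3p³, C²⁺ [He]2s², S²⁺ [Ne]3s²3p².
The numbers (kJ/mol): Na 6910, Si 3232, Cl 3822, C 4620, S 3357.
Putting it together, IE_3: Si < S < Cl < C < Na.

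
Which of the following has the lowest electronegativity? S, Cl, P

P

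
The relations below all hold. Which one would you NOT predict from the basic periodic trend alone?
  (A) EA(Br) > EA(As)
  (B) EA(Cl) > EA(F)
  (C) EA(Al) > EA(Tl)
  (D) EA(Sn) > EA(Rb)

The general trend: electron affinity increases across a period and decreases down a group.
(A) Br (period 4, group 17) vs As (period 4, group 15): the stated order agrees with the simple trend.
(B) Cl (period 3, group 17) vs F (period 2, group 17): the stated order contradicts the simple trend.
(C) Al (period 3, group 13) vs Tl (period 6, group 13): the stated order agrees with the simple trend.
(D) Sn (period 5, group 14) vs Rb (period 5, group 1): the stated order agrees with the simple trend.
The exception is (B): F's small 2p subshell makes the incoming electron feel strong e⁻–e⁻ repulsion, so Cl actually releases more energy on gaining an electron.

(B)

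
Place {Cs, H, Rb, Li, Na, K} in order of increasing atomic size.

H, Li, Na, K, Rb, Cs

H is in period 1, group 1; Li is in period 2, group 1; Na is in period 3, group 1; K is in period 4, group 1; Rb is in period 5, group 1; Cs is in period 6, group 1.
Atomic radius shrinks across a period as nuclear charge pulls the same shell inward, and grows down a group as new shells are added.
All are in group 1, so atomic radius increases down the group.
So from smallest to largest: H < Li < Na < K < Rb < Cs.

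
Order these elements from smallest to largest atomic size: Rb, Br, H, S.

H < S < Br < Rb

H is in period 1, group 1; S is in period 3, group 16; Br is in period 4, group 17; Rb is in period 5, group 1.
Across a period the added protons contract the valence shell; down a group each new principal shell makes the atom larger.
Here both period and group differ, so the two effects have to be weighed against each other.
S > H: the two effects oppose for this pair; the down-group effect wins (103 vs 32 pm).
Br > S: period and group pull opposite ways; the down-group shift dominates (114 vs 103 pm).
Rb > Br: relative to Br, both the across-period and down-group shifts push Rb's atomic radius up.
Tabulated atomic radius (pm): H 32, S 103, Br 114, Rb 210.
So from smallest to largest: H < S < Br < Rb.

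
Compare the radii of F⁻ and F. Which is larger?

Forming F⁻ adds 1 electron to F. More electron–electron repulsion in the same shell, with unchanged nuclear charge, lets the cloud expand.
An anion is larger than its parent atom: F⁻ > F.

F⁻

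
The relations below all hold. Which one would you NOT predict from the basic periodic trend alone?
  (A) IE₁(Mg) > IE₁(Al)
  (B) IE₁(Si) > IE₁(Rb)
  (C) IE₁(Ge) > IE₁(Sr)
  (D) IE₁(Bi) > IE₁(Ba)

(A)

The general trend: first ionization energy increases across a period and decreases down a group.
(A) Mg (period 3, group 2) vs Al (period 3, group 13): the stated order contradicts the simple trend.
(B) Si (period 3, group 14) vs Rb (period 5, group 1): the stated order agrees with the simple trend.
(C) Ge (period 4, group 14) vs Sr (period 5, group 2): the stated order agrees with the simple trend.
(D) Bi (period 6, group 15) vs Ba (period 6, group 2): the stated order agrees with the simple trend.
The exception is (A): Al's single 3p electron is easier to remove than one from Mg's filled 3s².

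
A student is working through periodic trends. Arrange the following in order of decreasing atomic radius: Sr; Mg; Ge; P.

Sr > Mg > Ge > P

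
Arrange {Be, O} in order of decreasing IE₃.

Be, O

After 2 electrons have been removed, what remains? Be²⁺ is the bare [He] core; O²⁺ still has 4 valence electrons.
Core electrons are held far more tightly than valence electrons, so Be tops the IE_3 order.
Approximate IE_3 values (kJ/mol): Be 14849, O 5300.
Putting it together, IE_3: O < Be.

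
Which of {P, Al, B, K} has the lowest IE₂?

IE_2 is the cost of taking one more electron from the +1 cation: P⁺ still has 4 valence electrons; Al⁺ still has 2 valence electrons; B⁺ still has 2 valence electrons; K⁺ is the bare [Ar] core.
Pulling an electron out of a noble-gas core costs far more than removing a remaining valence electron, so K sits at the high end of IE_2.
Valence configurations: P⁺ [Ne]3s²3p², Al⁺ [Ne]3s², B⁺ [He]2s².
The numbers (kJ/mol): P 1907, Al 1817, B 2427, K 3052.
Putting it together, IE_2: Al < P < B < K.

Al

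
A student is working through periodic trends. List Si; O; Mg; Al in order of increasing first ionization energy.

Al < Mg < Si < O

O is in period 2, group 16; Mg is in period 3, group 2; Al is in period 3, group 13; Si is in period 3, group 14.
IE₁ increases left→right with effective nuclear charge and decreases top→bottom as the valence shell moves farther out.
These span different periods and groups, so the two trends combine.
Mg > Al: this pair runs against the simple trend — see the exception note.
Si > Mg: both are in period 3; the period trend gives Si the larger value.
O > Si: relative to Si, both the across-period and down-group shifts push O's first ionization energy up.
Note the exception: Mg has a higher first ionization energy than Al, contrary to the simple trend — Al's single 3p electron is easier to remove than one from Mg's filled 3s².
Approximate values (kJ/mol): O 1314, Mg 738, Al 578, Si 786.
So from lowest to highest: Al < Mg < Si < O.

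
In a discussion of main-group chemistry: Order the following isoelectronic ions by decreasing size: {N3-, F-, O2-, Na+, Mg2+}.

N3-, O2-, F-, Na+, Mg2+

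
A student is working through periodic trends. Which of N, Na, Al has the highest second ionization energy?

Na

The second ionization energy removes an electron from the +1 ion. For each element: N⁺ still has 4 valence electrons; Na⁺ is the bare [Ne] core; Al⁺ still has 2 valence electrons.
Core electrons are held far more tightly than valence electrons, so Na tops the IE_2 order.
Valence configurations: N⁺ [He]2s²2p², Al⁺ [Ne]3s².
Approximate IE_2 values (kJ/mol): N 2856, Na 4562, Al 1817.
Putting it together, IE_2: Al < N < Na.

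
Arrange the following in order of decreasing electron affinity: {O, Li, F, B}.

F > O > Li > B

Adding an electron releases more energy for atoms nearer the top right (short of the noble gases).
All lie in period 2; the across-period trend (electron affinity increases left to right) applies, with the exception below.
Note the exception: Li has a higher electron affinity than B, contrary to the simple trend — B's ns²np¹ configuration gives only a small electron affinity — the sparsely filled np subshell binds an added electron weakly.
Approximate values (kJ/mol): Li 60, B 27, O 141, F 328.
So from highest to lowest: F > O > Li > B.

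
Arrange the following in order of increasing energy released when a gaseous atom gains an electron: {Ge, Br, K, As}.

K < As < Ge < Br

K is in period 4, group 1; Ge is in period 4, group 14; As is in period 4, group 15; Br is in period 4, group 17.
Adding an electron releases more energy for atoms nearer the top right (short of the noble gases).
All lie in period 4; the across-period trend (electron affinity increases left to right) applies, with the exception below.
Note the exception: Ge has a higher electron affinity than As, contrary to the simple trend — adding an electron to As's half-filled 4p³ is unfavourable, so Ge (4p²) has the more exothermic EA.
Approximate values (kJ/mol): K 48, Ge 119, As 78, Br 325.
So from lowest to highest: K < As < Ge < Br.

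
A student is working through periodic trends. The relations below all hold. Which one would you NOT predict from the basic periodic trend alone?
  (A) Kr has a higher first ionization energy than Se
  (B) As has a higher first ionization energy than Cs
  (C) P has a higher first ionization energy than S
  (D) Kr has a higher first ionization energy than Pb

(C)

The general trend: first ionization energy increases across a period and decreases down a group.
(A) Kr (period 4, group 18) vs Se (period 4, group 16): the stated order agrees with the simple trend.
(B) As (period 4, group 15) vs Cs (period 6, group 1): the stated order agrees with the simple trend.
(C) P (period 3, group 15) vs S (period 3, group 16): the stated order contradicts the simple trend.
(D) Kr (period 4, group 18) vs Pb (period 6, group 14): the stated order agrees with the simple trend.
The exception is (C): S (3p⁴) ionizes more easily than half-filled P (3p³) because the paired 3p electron in S is pushed out by e⁻–e⁻ repulsion.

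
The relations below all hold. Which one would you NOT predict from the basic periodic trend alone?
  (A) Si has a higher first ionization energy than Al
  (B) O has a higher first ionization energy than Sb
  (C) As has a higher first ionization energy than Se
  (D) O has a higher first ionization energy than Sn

The general trend: first ionization energy increases across a period and decreases down a group.
(A) Si (period 3, group 14) vs Al (period 3, group 13): the stated order agrees with the simple trend.
(B) O (period 2, group 16) vs Sb (period 5, group 15): the stated order agrees with the simple trend.
(C) As (period 4, group 15) vs Se (period 4, group 16): the stated order contradicts the simple trend.
(D) O (period 2, group 16) vs Sn (period 5, group 14): the stated order agrees with the simple trend.
The exception is (C): Se (4p⁴) ionizes more easily than half-filled As (4p³).

(C)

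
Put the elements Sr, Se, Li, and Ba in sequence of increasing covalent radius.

Li is in period 2, group 1; Se is in period 4, group 16; Sr is in period 5, group 2; Ba is in period 6, group 2.
Across a period the added protons contract the valence shell; down a group each new principal shell makes the atom larger.
These span different periods and groups, so the two trends combine.
Li > Se: period and group pull opposite ways; the across-period shift dominates (133 vs 116 pm).
Sr > Li: period and group pull opposite ways; the down-group shift dominates (185 vs 133 pm).
Ba > Sr: Ba sits below Sr in group 2, so the down-group effect alone puts Ba larger.
For reference (pm): Li 133, Se 116, Sr 185, Ba 196.
So from smallest to largest: Se < Li < Sr < Ba.

Se, Li, Sr, Ba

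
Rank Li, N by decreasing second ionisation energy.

Li > N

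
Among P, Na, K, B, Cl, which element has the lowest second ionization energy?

P

Consider each +1 ion: P⁺ still has 4 valence electrons; Na⁺ is the bare [Ne] core; K⁺ is the bare [Ar] core; B⁺ still has 2 valence electrons; Cl⁺ still has 6 valence electrons.
Core electrons are held far more tightly than valence electrons, so K and Na top the IE_2 order.
Valence configurations: P⁺ [Ne]3s²3p², B⁺ [He]2s², Cl⁺ [Ne]3s²3p⁴.
The numbers (kJ/mol): P 1907, Na 4562, K 3052, B 2427, Cl 2298.
Putting it together, IE_2: P < Cl < B < K < Na.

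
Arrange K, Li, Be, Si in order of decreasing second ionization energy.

Li, K, Be, Si

Consider each +1 ion: K⁺ is the bare [Ar] core; Li⁺ is the bare [He] core; Be⁺ still has 1 valence electron; Si⁺ still has 3 valence electrons.
Pulling an electron out of a noble-gas core costs far more than removing a remaining valence electron, so K and Li sit at the high end of IE_2.
Valence configurations: Be⁺ [He]2s¹, Si⁺ [Ne]3s²3p¹.
Approximate IE_2 values (kJ/mol): K 3052, Li 7298, Be 1757, Si 1577.
Hence IE_2: Si < Be < K < Li.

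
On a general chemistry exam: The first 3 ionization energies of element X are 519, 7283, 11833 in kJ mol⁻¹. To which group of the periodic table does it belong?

Group 1

Look for the largest jump between consecutive ionization energies: IE2/IE1 ≈ 14.0, far larger than any earlier ratio.
That jump marks the point where a core electron is being removed. So the atom has 1 valence electron.
A main-group element with 1 valence electron is in group 1.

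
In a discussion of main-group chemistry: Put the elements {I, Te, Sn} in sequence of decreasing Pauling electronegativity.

I, Te, Sn

Sn is in period 5, group 14; Te is in period 5, group 16; I is in period 5, group 17.
Atoms toward the upper right of the periodic table pull bonding electrons most strongly.
All lie in period 5, so electronegativity increases left to right.
So from highest to lowest: I > Te > Sn.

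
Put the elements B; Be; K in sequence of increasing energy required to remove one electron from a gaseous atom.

K < B < Be

IE₁ increases left→right with effective nuclear charge and decreases top→bottom as the valence shell moves farther out.
These span different periods and groups, so the two trends combine.
B > K: relative to K, both the across-period and down-group shifts push B's first ionization energy up.
Be > B: this pair runs against the simple trend — see the exception note.
Note the exception: Be has a higher first ionization energy than B, contrary to the simple trend — removing B's lone 2p electron is easier than breaking Be's filled 2s².
Tabulated first ionization energy (kJ/mol): Be 900, B 801, K 419.
So from lowest to highest: K < B < Be.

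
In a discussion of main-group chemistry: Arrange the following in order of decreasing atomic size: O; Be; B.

Be > B > O

Be is in period 2, group 2; B is in period 2, group 13; O is in period 2, group 16.
Across a period the added protons contract the valence shell; down a group each new principal shell makes the atom larger.
All lie in period 2, so atomic radius increases right to left.
So from largest to smallest: Be > B > O.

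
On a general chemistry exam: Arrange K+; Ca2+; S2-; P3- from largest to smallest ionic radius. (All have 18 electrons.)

P3-, S2-, K+, Ca2+

All of these have 18 electrons, so size is governed by nuclear charge alone: the more protons, the stronger the pull on the same electron cloud, and the smaller the ion.
Nuclear charges: Ca2+ (Z=20), K+ (Z=19), S2- (Z=16), P3- (Z=15).
Largest to smallest: P3- > S2- > K+ > Ca2+.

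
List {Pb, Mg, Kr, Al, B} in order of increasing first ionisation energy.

B is in period 2, group 13; Mg is in period 3, group 2; Al is in period 3, group 13; Kr is in period 4, group 18; Pb is in period 6, group 14.
IE₁ increases left→right with effective nuclear charge and decreases top→bottom as the valence shell moves farther out.
Neither a single period nor a single group — weigh both effects.
Pb > Al: period and group pull opposite ways; the across-period shift dominates (716 vs 578 kJ/mol).
Mg > Pb: the two effects oppose for this pair; the down-group effect wins (738 vs 716 kJ/mol).
B > Mg: relative to Mg, both the across-period and down-group shifts push B's first ionization energy up.
Kr > B: the two effects oppose for this pair; the across-period effect wins (1351 vs 801 kJ/mol).
Note the exception: Mg has a higher first ionization energy than Al, contrary to the simple trend — Al's single 3p electron is easier to remove than one from Mg's filled 3s².
Tabulated first ionization energy (kJ/mol): B 801, Mg 738, Al 578, Kr 1351, Pb 716.
So from lowest to highest: Al < Pb < Mg < B < Kr.

Al < Pb < Mg < B < Kr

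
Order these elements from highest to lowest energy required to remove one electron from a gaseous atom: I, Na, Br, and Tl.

IE₁ increases left→right with effective nuclear charge and decreases top→bottom as the valence shell moves farther out.
These span different periods and groups, so the two trends combine.
Tl > Na: the two effects oppose for this pair; the across-period effect wins (589 vs 496 kJ/mol).
I > Tl: both effects reinforce here, so I is clearly the higher of the two.
Br > I: Br sits above I in group 17, so the down-group effect alone puts Br higher.
Approximate values (kJ/mol): Na 496, Br 1140, I 1008, Tl 589.
So from highest to lowest: Br > I > Tl > Na.

Br, I, Tl, Na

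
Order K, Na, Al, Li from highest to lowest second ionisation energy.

Li, Na, K, Al

After 1 electron has been removed, what remains? K⁺ is the bare [Ar] core; Na⁺ is the bare [Ne] core; Al⁺ still has 2 valence electrons; Li⁺ is the bare [He] core.
Pulling an electron out of a noble-gas core costs far more than removing a remaining valence electron, so K, Na and Li sit at the high end of IE_2.
Tabulated IE_2 (kJ/mol): K 3052, Na 4562, Al 1817, Li 7298.
Putting it together, IE_2: Al < K < Na < Li.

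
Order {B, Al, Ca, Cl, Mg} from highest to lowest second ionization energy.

IE_2 is the cost of taking one more electron from the +1 cation: B⁺ still has 2 valence electrons; Al⁺ still has 2 valence electrons; Ca⁺ still has 1 valence electron; Cl⁺ still has 6 valence electrons; Mg⁺ still has 1 valence electron.
All are still removing valence electrons, so compare the +1 ions as you would atoms: IE_2 generally rises across a period (higher Z_eff) and falls down a group (larger shell), subject to the usual subshell exceptions.
Valence configurations: B⁺ [He]2s², Al⁺ [Ne]3s², Ca⁺ [Ar]4s¹, Cl⁺ [Ne]3s²3p⁴, Mg⁺ [Ne]3s¹.
The numbers (kJ/mol): B 2427, Al 1817, Ca 1145, Cl 2298, Mg 1451.
Hence IE_2: Ca < Mg < Al < Cl < B.

B, Cl, Al, Mg, Ca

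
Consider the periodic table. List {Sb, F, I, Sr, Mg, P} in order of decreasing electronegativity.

F > I > P > Sb > Mg > Sr

EN rises left→right (higher Z_eff, smaller atoms) and falls top→bottom (larger, more shielded atoms).
These span different periods and groups, so the two trends combine.
Mg > Sr: they share group 2; the group trend gives Mg the larger value.
Sb > Mg: the two effects oppose for this pair; the across-period effect wins (2.05 vs 1.31).
P > Sb: P sits above Sb in group 15, so the down-group effect alone puts P higher.
I > P: period and group pull opposite ways; the across-period shift dominates (2.66 vs 2.19).
F > I: they share group 17; the group trend gives F the larger value.
Approximate values (Pauling): F 3.98, Mg 1.31, P 2.19, Sr 0.95, Sb 2.05, I 2.66.
So from highest to lowest: F > I > P > Sb > Mg > Sr.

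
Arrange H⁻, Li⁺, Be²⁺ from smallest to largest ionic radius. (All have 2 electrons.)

Be²⁺, Li⁺, H⁻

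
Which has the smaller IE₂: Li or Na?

The second ionization energy removes an electron from the +1 ion. For each element: Li⁺ is the bare [He] core; Na⁺ is the bare [Ne] core.
All of these are removing an electron from a noble-gas core or deeper; the smaller core (lower principal quantum number) is held far more tightly, and within a period the higher nuclear charge binds the same core more tightly.
Approximate IE_2 values (kJ/mol): Li 7298, Na 4562.
So the second ionization energies run Na < Li.

Na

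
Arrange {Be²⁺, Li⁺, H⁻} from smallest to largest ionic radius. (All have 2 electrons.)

Be²⁺ < Li⁺ < H⁻

All of these have 2 electrons, so size is governed by nuclear charge alone: the more protons, the stronger the pull on the same electron cloud, and the smaller the ion.
Nuclear charges: Be²⁺ (Z=4), Li⁺ (Z=3), H⁻ (Z=1).
Smallest to largest: Be²⁺ < Li⁺ < H⁻.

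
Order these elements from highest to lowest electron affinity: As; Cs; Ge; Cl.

Atoms with high Z_eff and room in the valence shell (especially the halogens) have the most exothermic electron affinities.
Here both period and group differ, so the two effects have to be weighed against each other.
As > Cs: both effects reinforce here, so As is clearly the higher of the two.
Ge > As: this pair runs against the simple trend — see the exception note.
Cl > Ge: both effects reinforce here, so Cl is clearly the higher of the two.
Note the exception: Ge has a higher electron affinity than As, contrary to the simple trend — adding an electron to As's half-filled 4p³ is unfavourable, so Ge (4p²) has the more exothermic EA.
Tabulated electron affinity (kJ/mol): Cl 349, Ge 119, As 78, Cs 46.
So from highest to lowest: Cl > Ge > As > Cs.

Cl > Ge > As > Cs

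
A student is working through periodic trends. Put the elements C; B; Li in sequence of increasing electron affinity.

B < Li < C

Li is in period 2, group 1; B is in period 2, group 13; C is in period 2, group 14.
Adding an electron releases more energy for atoms nearer the top right (short of the noble gases).
All lie in period 2; the across-period trend (electron affinity increases left to right) applies, with the exception below.
Note the exception: Li has a higher electron affinity than B, contrary to the simple trend — B's ns²np¹ configuration gives only a small electron affinity — the sparsely filled np subshell binds an added electron weakly.
Approximate values (kJ/mol): Li 60, B 27, C 122.
So from lowest to highest: B < Li < C.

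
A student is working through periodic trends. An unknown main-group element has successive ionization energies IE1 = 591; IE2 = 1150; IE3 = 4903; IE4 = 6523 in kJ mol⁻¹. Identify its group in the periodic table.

Group 2

Look for the largest jump between consecutive ionization energies: IE3/IE2 ≈ 4.3, far larger than any earlier ratio.
That jump marks the point where a core electron is being removed. So the atom has 2 valence electrons.
A main-group element with 2 valence electrons is in group 2.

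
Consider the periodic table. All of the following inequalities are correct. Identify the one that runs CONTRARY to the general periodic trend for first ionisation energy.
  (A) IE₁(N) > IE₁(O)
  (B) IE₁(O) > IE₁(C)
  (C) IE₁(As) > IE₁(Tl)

The general trend: first ionisation energy increases across a period and decreases down a group.
(A) N (period 2, group 15) vs O (period 2, group 16): the stated order contradicts the simple trend.
(B) O (period 2, group 16) vs C (period 2, group 14): the stated order agrees with the simple trend.
(C) As (period 4, group 15) vs Tl (period 6, group 13): the stated order agrees with the simple trend.
The exception is (A): pairing an electron in O's 2p⁴ costs repulsion energy, so O ionizes more easily than half-filled N (2p³).

(A)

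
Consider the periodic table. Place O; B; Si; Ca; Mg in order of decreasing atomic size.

Ca > Mg > Si > B > O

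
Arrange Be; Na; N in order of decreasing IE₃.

After 2 electrons have been removed, what remains? Be²⁺ is the bare [He] core; Na²⁺ is already 1 electron into the core; N²⁺ still has 3 valence electrons.
Core electrons are held far more tightly than valence electrons, so Na and Be top the IE_3 order.
Tabulated IE_3 (kJ/mol): Be 14849, Na 6910, N 4578.
Overall IE_3 order: N < Na < Be.

Be > Na > N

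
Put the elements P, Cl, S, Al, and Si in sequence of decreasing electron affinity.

Adding an electron releases more energy for atoms nearer the top right (short of the noble gases).
All lie in period 3; the across-period trend (electron affinity increases left to right) applies, with the exception below.
Note the exception: Si has a higher electron affinity than P, contrary to the simple trend — adding an electron to P's half-filled 3p³ is unfavourable, so Si (3p²) has the more exothermic EA.
Tabulated electron affinity (kJ/mol): Al 42, Si 134, P 72, S 200, Cl 349.
So from highest to lowest: Cl > S > Si > P > Al.

Cl > S > Si > P > Al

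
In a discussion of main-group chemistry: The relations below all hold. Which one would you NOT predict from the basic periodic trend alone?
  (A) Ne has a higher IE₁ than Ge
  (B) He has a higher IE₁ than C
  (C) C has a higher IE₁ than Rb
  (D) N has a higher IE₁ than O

(D)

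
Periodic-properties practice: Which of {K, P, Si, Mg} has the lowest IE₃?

P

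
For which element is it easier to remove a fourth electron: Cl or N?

Cl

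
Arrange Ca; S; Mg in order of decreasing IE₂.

The second ionization energy removes an electron from the +1 ion. For each element: Ca⁺ still has 1 valence electron; S⁺ still has 5 valence electrons; Mg⁺ still has 1 valence electron.
All are still removing valence electrons, so compare the +1 ions as you would atoms: IE_2 generally rises across a period (higher Z_eff) and falls down a group (larger shell), subject to the usual subshell exceptions.
Valence configurations: Ca⁺ [Ar]4s¹, S⁺ [Ne]3s²3p³, Mg⁺ [Ne]3s¹.
Tabulated IE_2 (kJ/mol): Ca 1145, S 2252, Mg 1451.
Putting it together, IE_2: Ca < Mg < S.

S, Mg, Ca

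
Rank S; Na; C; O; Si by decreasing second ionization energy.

Consider each +1 ion: S⁺ still has 5 valence electrons; Na⁺ is the bare [Ne] core; C⁺ still has 3 valence electrons; O⁺ still has 5 valence electrons; Si⁺ still has 3 valence electrons.
Breaking into a closed-shell core is much more expensive than removing a leftover valence electron — Na has the largest IE_2 here.
Valence configurations: S⁺ [Ne]3s²3p³, C⁺ [He]2s²2p¹, O⁺ [He]2s²2p³, Si⁺ [Ne]3s²3p¹.
Tabulated IE_2 (kJ/mol): S 2252, Na 4562, C 2353, O 3388, Si 1577.
Hence IE_2: Si < S < C < O < Na.

Na > O > C > S > Si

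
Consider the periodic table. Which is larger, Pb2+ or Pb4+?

Pb2+

Both ions have Z = 82 protons, but Pb4+ has lost more electrons, so its remaining electrons feel a larger effective nuclear charge per electron and are pulled in more tightly.
Higher positive charge → smaller ion, so Pb2+ > Pb4+.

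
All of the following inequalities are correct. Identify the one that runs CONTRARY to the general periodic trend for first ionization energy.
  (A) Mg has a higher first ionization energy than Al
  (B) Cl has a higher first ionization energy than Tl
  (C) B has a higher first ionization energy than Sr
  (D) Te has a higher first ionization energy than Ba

The general trend: first ionization energy increases across a period and decreases down a group.
(A) Mg (period 3, group 2) vs Al (period 3, group 13): the stated order contradicts the simple trend.
(B) Cl (period 3, group 17) vs Tl (period 6, group 13): the stated order agrees with the simple trend.
(C) B (period 2, group 13) vs Sr (period 5, group 2): the stated order agrees with the simple trend.
(D) Te (period 5, group 16) vs Ba (period 6, group 2): the stated order agrees with the simple trend.
The exception is (A): Al's single 3p electron is easier to remove than one from Mg's filled 3s².

(A)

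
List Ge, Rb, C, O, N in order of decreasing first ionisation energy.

N > O > C > Ge > Rb

First ionization energy rises across a period (greater Z_eff holds electrons more tightly) and falls down a group (valence electrons are farther from the nucleus).
These span different periods and groups, so the two trends combine.
Ge > Rb: both effects reinforce here, so Ge is clearly the higher of the two.
C > Ge: they share group 14; the group trend gives C the larger value.
O > C: both are in period 2; the period trend gives O the larger value.
N > O: this pair runs against the simple trend — see the exception note.
Note the exception: N has a higher first ionization energy than O, contrary to the simple trend — pairing an electron in O's 2p⁴ costs repulsion energy, so O ionizes more easily than half-filled N (2p³).
Tabulated first ionization energy (kJ/mol): C 1086, N 1402, O 1314, Ge 762, Rb 403.
So from highest to lowest: N > O > C > Ge > Rb.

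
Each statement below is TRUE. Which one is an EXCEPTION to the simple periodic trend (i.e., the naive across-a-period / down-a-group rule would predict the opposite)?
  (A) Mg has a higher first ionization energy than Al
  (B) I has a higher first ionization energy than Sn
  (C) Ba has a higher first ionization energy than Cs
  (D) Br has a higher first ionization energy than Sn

(A)

The general trend: first ionization energy increases across a period and decreases down a group.
(A) Mg (period 3, group 2) vs Al (period 3, group 13): the stated order contradicts the simple trend.
(B) I (period 5, group 17) vs Sn (period 5, group 14): the stated order agrees with the simple trend.
(C) Ba (period 6, group 2) vs Cs (period 6, group 1): the stated order agrees with the simple trend.
(D) Br (period 4, group 17) vs Sn (period 5, group 14): the stated order agrees with the simple trend.
The exception is (A): Al's single 3p electron is easier to remove than one from Mg's filled 3s².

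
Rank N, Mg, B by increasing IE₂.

Consider each +1 ion: N⁺ still has 4 valence electrons; Mg⁺ still has 1 valence electron; B⁺ still has 2 valence electrons.
All are still removing valence electrons, so compare the +1 ions as you would atoms: IE_2 generally rises across a period (higher Z_eff) and falls down a group (larger shell), subject to the usual subshell exceptions.
Valence configurations: N⁺ [He]2s²2p², Mg⁺ [Ne]3s¹, B⁺ [He]2s².
Tabulated IE_2 (kJ/mol): N 2856, Mg 1451, B 2427.
Overall IE_2 order: Mg < B < N.

Mg < B < N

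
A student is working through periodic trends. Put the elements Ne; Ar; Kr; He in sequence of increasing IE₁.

Kr, Ar, Ne, He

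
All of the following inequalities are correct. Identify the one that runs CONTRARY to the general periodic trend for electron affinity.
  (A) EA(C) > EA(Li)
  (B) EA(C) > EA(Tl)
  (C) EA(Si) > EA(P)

(C)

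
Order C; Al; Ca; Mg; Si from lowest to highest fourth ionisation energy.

Si < C < Ca < Mg < Al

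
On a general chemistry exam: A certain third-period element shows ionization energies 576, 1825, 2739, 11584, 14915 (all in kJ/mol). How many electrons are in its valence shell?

3

Look for the largest jump between consecutive ionization energies: IE4/IE3 ≈ 4.2, far larger than any earlier ratio.
That jump marks the point where a core electron is being removed. So the atom has 3 valence electrons.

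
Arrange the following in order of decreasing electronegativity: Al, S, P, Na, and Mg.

S > P > Al > Mg > Na

Na is in period 3, group 1; Mg is in period 3, group 2; Al is in period 3, group 13; P is in period 3, group 15; S is in period 3, group 16.
Smaller atoms with higher effective nuclear charge are more electronegative.
All lie in period 3, so electronegativity increases left to right.
So from highest to lowest: S > P > Al > Mg > Na.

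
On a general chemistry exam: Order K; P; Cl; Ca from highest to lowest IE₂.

K > Cl > P > Ca

The second ionization energy removes an electron from the +1 ion. For each element: K⁺ is the bare [Ar] core; P⁺ still has 4 valence electrons; Cl⁺ still has 6 valence electrons; Ca⁺ still has 1 valence electron.
Core electrons are held far more tightly than valence electrons, so K tops the IE_2 order.
Valence configurations: P⁺ [Ne]3s²3p², Cl⁺ [Ne]3s²3p⁴, Ca⁺ [Ar]4s¹.
Tabulated IE_2 (kJ/mol): K 3052, P 1907, Cl 2298, Ca 1145.
Hence IE_2: Ca < P < Cl < K.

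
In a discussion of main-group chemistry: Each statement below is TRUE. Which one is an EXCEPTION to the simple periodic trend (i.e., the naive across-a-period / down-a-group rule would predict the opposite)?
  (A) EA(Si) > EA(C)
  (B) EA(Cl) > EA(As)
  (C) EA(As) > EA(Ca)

(A)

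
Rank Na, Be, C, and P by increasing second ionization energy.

After 1 electron has been removed, what remains? Na⁺ is the bare [Ne] core; Be⁺ still has 1 valence electron; C⁺ still has 3 valence electrons; P⁺ still has 4 valence electrons.
Core electrons are held far more tightly than valence electrons, so Na tops the IE_2 order.
Valence configurations: Be⁺ [He]2s¹, C⁺ [He]2s²2p¹, P⁺ [Ne]3s²3p².
The numbers (kJ/mol): Na 4562, Be 1757, C 2353, P 1907.
Hence IE_2: Be < P < C < Na.

Be < P < C < Na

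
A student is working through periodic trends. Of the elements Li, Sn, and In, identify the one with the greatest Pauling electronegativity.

Sn

Li is in period 2, group 1; In is in period 5, group 13; Sn is in period 5, group 14.
Smaller atoms with higher effective nuclear charge are more electronegative.
These span different periods and groups, so the two trends combine.
In > Li: the two effects oppose for this pair; the across-period effect wins (1.78 vs 0.98).
Sn > In: Sn lies to the right of In in period 5, so the across-period effect alone puts Sn higher.
For reference (Pauling): Li 0.98, In 1.78, Sn 1.96.
The greatest Pauling electronegativity among these belongs to Sn.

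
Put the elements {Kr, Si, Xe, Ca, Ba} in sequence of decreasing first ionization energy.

Si is in period 3, group 14; Ca is in period 4, group 2; Kr is in period 4, group 18; Xe is in period 5, group 18; Ba is in period 6, group 2.
IE₁ increases left→right with effective nuclear charge and decreases top→bottom as the valence shell moves farther out.
Here both period and group differ, so the two effects have to be weighed against each other.
Ca > Ba: they share group 2; the group trend gives Ca the larger value.
Si > Ca: both effects reinforce here, so Si is clearly the higher of the two.
Xe > Si: the two effects oppose for this pair; the across-period effect wins (1170 vs 786 kJ/mol).
Kr > Xe: Kr sits above Xe in group 18, so the down-group effect alone puts Kr higher.
Tabulated first ionization energy (kJ/mol): Si 786, Ca 590, Kr 1351, Xe 1170, Ba 503.
So from highest to lowest: Kr > Xe > Si > Ca > Ba.

Kr > Xe > Si > Ca > Ba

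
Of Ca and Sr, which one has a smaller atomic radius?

Ca is in period 4, group 2; Sr is in period 5, group 2.
Across a period the added protons contract the valence shell; down a group each new principal shell makes the atom larger.
All are in group 2, so atomic radius increases down the group.
So Ca has the smaller atomic radius (Ca < Sr).

Ca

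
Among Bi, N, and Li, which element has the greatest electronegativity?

Li is in period 2, group 1; N is in period 2, group 15; Bi is in period 6, group 15.
EN rises left→right (higher Z_eff, smaller atoms) and falls top→bottom (larger, more shielded atoms).
These span different periods and groups, so the two trends combine.
Bi > Li: the two effects oppose for this pair; the across-period effect wins (2.02 vs 0.98).
N > Bi: they share group 15; the group trend gives N the larger value.
Approximate values (Pauling): Li 0.98, N 3.04, Bi 2.02.
The greatest electronegativity among these belongs to N.

N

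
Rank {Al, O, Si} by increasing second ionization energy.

IE_2 is the cost of taking one more electron from the +1 cation: Al⁺ still has 2 valence electrons; O⁺ still has 5 valence electrons; Si⁺ still has 3 valence electrons.
All are still removing valence electrons, so compare the +1 ions as you would atoms: IE_2 generally rises across a period (higher Z_eff) and falls down a group (larger shell), subject to the usual subshell exceptions.
Valence configurations: Al⁺ [Ne]3s², O⁺ [He]2s²2p³, Si⁺ [Ne]3s²3p¹.
Si⁺ loses a lone 3p electron whereas Al⁺ must break into a filled 3s² pair, so IE_2(Al) > IE_2(Si) even though Si has the higher nuclear charge.
Approximate IE_2 values (kJ/mol): Al 1817, O 3388, Si 1577.
So the second ionization energies run Si < Al < O.

Si, Al, O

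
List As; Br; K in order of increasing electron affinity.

K is in period 4, group 1; As is in period 4, group 15; Br is in period 4, group 17.
EA tends to increase across a period and decrease down a group, though the pattern is less regular than for IE or radius.
All lie in period 4, so electron affinity increases left to right.
So from lowest to highest: K < As < Br.

K < As < Br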